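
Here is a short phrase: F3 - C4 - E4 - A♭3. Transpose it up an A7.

E#4 B#4 D##5 G#4

F3 → E#4
C4 → B#4
E4 → D##5
Ab3 → G#4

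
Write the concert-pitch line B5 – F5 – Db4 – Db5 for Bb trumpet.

The Bb trumpet sounds a major second below written, so the written part must be a major second above concert — transpose each note up.
B5 becomes C#6
F5 becomes G5
Db4 becomes Eb4
Db5 becomes Eb5

C#6 G5 Eb4 Eb5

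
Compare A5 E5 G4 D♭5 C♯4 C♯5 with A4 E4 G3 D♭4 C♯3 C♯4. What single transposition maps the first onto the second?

From A5 to A4 is 8 letter names — an octave of some quality.
A4 to A5 is 12 semitones, which makes it a perfect octave; the second version is lower, so the direction is down.
Checking another pair — C#5 → C#4 — gives the same interval.

down a perfect octave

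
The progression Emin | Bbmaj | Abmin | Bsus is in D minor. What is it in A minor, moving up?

D minor up to A minor is a perfect fifth; each chord root moves by that interval while the quality stays the same.
Emin: root E up a perfect fifth → B, giving Bmin.
Bbmaj: root Bb up a perfect fifth → F, giving Fmaj.
Abmin: root Ab up a perfect fifth → Eb, giving Ebmin.
Bsus: root B up a perfect fifth → F#, giving F#sus.

Bmin Fmaj Ebmin F#sus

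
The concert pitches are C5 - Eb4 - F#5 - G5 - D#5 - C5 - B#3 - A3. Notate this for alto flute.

F5 Ab4 B5 C6 G#5 F5 E#4 D4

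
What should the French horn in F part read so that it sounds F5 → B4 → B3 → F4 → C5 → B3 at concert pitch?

The French horn in F sounds a perfect fifth below written, so the written part must be a perfect fifth above concert — transpose each note up.
F5 becomes C6
B4 becomes F#5
B3 becomes F#4
F4 becomes C5
C5 becomes G5
B3 becomes F#4

C6 F#5 F#4 C5 G5 F#4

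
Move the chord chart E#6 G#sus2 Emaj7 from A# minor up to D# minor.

A#6 C#sus2 Amaj7

A# minor up to D# minor is a perfect fourth; each chord root moves by that interval while the quality stays the same.
E#6: root E# up a perfect fourth → A#, giving A#6.
G#sus2: root G# up a perfect fourth → C#, giving C#sus2.
Emaj7: root E up a perfect fourth → A, giving Amaj7.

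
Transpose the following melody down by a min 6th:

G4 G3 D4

A minor sixth down from G4 gives B3.
G3: a sixth down reaches B, and 8 semitones makes it B2.
D4: a sixth down reaches F, and 8 semitones makes it F#3.

B3 B2 F#3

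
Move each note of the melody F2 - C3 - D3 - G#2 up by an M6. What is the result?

F2 up a major sixth is D3.
A major sixth up from C3 gives A3.
D3: a sixth up reaches B, and 9 semitones makes it B3.
G#2: a sixth up reaches E, and 9 semitones makes it E#3.

D3 A3 B3 E#3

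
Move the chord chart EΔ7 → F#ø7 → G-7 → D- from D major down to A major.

D major down to A major is a perfect fourth; each chord root moves by that interval while the quality stays the same.
EΔ7: root E down a perfect fourth → B, giving BΔ7.
F#ø7: root F# down a perfect fourth → C#, giving C#ø7.
G-7: root G down a perfect fourth → D, giving D-7.
D-: root D down a perfect fourth → A, giving A-.

BΔ7 C#ø7 D-7 A-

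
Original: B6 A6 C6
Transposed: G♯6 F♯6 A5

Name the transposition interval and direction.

down a minor third

Take the first pair: B6 → G#6. B to G spans 3 letter names, so the interval is some kind of third.
G#6 to B6 is 3 semitones, which makes it a minor third; the second version is lower, so the direction is down.
Checking another pair — C6 → A5 — gives the same interval.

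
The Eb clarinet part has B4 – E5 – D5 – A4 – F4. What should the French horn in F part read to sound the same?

A5 D6 C6 G5 Eb5

First find concert pitch: the Eb clarinet sounds a minor third above written, so B4 E5 D5 A4 F4 sounds D5 G5 F5 C5 Ab4.
Then write for French horn in F: it sounds a perfect fifth below written, so the part must be a perfect fifth above concert.
D5 → A5
G5 → D6
F5 → C6
C5 → G5
Ab4 → Eb5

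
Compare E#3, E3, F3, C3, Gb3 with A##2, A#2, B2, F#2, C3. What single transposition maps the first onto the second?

down a diminished fifth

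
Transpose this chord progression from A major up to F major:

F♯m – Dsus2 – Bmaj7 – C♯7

Dm Bbsus2 Gmaj7 A7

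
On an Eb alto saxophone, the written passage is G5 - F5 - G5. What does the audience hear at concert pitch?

Bb4 Ab4 Bb4

The Eb alto saxophone sounds a major sixth below written, so transpose each written note down a major sixth.
G5 -> Bb4
F5 -> Ab4
G5 -> Bb4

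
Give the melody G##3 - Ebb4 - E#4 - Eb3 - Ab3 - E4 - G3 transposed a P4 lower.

G##3 gives D##3
Ebb4 gives Bbb3
E#4 gives B#3
Eb3 gives Bb2
Ab3 gives Eb3
E4 gives B3
G3 gives D3

D##3 Bbb3 B#3 Bb2 Eb3 B3 D3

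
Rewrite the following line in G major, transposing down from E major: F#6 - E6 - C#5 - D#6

A5 G5 E4 F#5

E major to G major down is a major sixth, so every note moves down by that interval.
F#6 to A5
E6 to G5
C#5 to E4
D#6 to F#5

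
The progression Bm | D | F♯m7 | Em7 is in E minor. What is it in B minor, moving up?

E minor up to B minor is a perfect fifth; each chord root moves by that interval while the quality stays the same.
Bm: root B up a perfect fifth → F#, giving F#m.
D: root D up a perfect fifth → A, giving A.
F♯m7: root F♯ up a perfect fifth → C#, giving C#m7.
Em7: root E up a perfect fifth → B, giving Bm7.

F#m A C#m7 Bm7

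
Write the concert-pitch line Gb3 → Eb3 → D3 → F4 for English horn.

Db4 Bb3 A3 C5

Written C4 sounds as F3 on the English horn, so concert pitches are written a perfect fifth up.
Gb3 -> Db4
Eb3 -> Bb3
D3 -> A3
F4 -> C5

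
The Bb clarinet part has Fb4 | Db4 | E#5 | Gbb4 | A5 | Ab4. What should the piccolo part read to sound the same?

Ebb3 Cb3 D#4 Fbb3 G4 Gb3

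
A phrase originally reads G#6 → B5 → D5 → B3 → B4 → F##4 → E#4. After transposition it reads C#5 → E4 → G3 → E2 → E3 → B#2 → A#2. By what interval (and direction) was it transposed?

down a perfect twelfth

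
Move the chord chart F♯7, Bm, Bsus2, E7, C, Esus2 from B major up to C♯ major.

G#7 C#m C#sus2 F#7 D F#sus2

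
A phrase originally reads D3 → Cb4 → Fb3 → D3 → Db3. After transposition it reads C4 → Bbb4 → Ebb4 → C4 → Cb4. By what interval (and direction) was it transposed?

From D3 to C4 is 7 letter names — a seventh of some quality.
D3 to C4 is 10 semitones, which makes it a minor seventh; the second version is higher, so the direction is up.
Checking another pair — Db3 → Cb4 — gives the same interval.

up a minor seventh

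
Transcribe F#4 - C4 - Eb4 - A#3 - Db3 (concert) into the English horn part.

The English horn sounds a perfect fifth below written, so the written part must be a perfect fifth above concert — transpose each note up.
F#4 → C#5
C4 → G4
Eb4 → Bb4
A#3 → E#4
Db3 → Ab3

C#5 G4 Bb4 E#4 Ab3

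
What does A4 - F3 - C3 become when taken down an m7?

B3 G2 D2

A4 -> B3
F3 -> G2
C3 -> D2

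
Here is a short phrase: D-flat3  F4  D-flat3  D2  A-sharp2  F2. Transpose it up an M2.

Eb3 G4 Eb3 E2 B#2 G2

Db3 up a major second is Eb3.
A major second up from F4 gives G4.
A major second up from Db3 gives Eb3.
A major second up from D2 gives E2.
A#2: a second up reaches B, and 2 semitones makes it B#2.
F2: a second up reaches G, and 2 semitones makes it G2.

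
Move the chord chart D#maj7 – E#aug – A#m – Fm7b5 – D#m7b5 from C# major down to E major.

C# major down to E major is a major sixth; each chord root moves by that interval while the quality stays the same.
D#maj7: root D# down a major sixth → F#, giving F#maj7.
E#aug: root E# down a major sixth → G#, giving G#aug.
A#m: root A# down a major sixth → C#, giving C#m.
Fm7b5: root F down a major sixth → Ab, giving Abm7b5.
D#m7b5: root D# down a major sixth → F#, giving F#m7b5.

F#maj7 G#aug C#m Abm7b5 F#m7b5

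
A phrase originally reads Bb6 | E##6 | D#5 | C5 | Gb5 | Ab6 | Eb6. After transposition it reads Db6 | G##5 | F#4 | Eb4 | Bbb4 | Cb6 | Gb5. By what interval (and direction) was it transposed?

down a major sixth

Take the first pair: Bb6 → Db6. B to D spans 6 letter names, so the interval is some kind of sixth.
Db6 to Bb6 is 9 semitones, which makes it a major sixth; the second version is lower, so the direction is down.
Checking another pair — Eb6 → Gb5 — gives the same interval.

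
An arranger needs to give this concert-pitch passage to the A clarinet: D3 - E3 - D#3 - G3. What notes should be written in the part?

The A clarinet sounds a minor third below written, so the written part must be a minor third above concert — transpose each note up.
D3 → F3
E3 → G3
D#3 → F#3
G3 → Bb3

F3 G3 F#3 Bb3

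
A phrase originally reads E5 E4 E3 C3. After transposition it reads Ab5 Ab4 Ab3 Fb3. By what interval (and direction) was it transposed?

Take the first pair: E5 → Ab5. E to A spans 4 letter names, so the interval is some kind of fourth.
E5 to Ab5 is 4 semitones, which makes it a diminished fourth; the second version is higher, so the direction is up.
Checking another pair — C3 → Fb3 — gives the same interval.

up a diminished fourth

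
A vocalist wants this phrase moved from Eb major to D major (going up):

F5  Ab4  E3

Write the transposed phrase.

E6 G5 D#4

From Eb up to D is a major seventh; apply that to each pitch.
F5 → E6
Ab4 → G5
E3 → D#4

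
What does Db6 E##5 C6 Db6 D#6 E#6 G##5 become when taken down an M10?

Db6 down a major tenth is Bbb4.
A major tenth down from E##5 gives C##4.
C6 down a major tenth is Ab4.
Db6 down a major tenth is Bbb4.
D#6 down a major tenth is B4.
E#6 down a major tenth is C#5.
A major tenth down from G##5 gives E#4.

Bbb4 C##4 Ab4 Bbb4 B4 C#5 E#4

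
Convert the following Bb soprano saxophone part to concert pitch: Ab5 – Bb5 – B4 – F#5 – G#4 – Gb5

Gb5 Ab5 A4 E5 F#4 Fb5

The Bb soprano saxophone sounds a major second below written, so transpose each written note down a major second.
Ab5 to Gb5
Bb5 to Ab5
B4 to A4
F#5 to E5
G#4 to F#4
Gb5 to Fb5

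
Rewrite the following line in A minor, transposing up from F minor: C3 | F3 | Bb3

E3 A3 D4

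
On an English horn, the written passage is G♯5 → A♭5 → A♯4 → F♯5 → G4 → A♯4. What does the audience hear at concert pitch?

C#5 Db5 D#4 B4 C4 D#4

The English horn sounds a perfect fifth below written, so transpose each written note down a perfect fifth.
G#5 becomes C#5
Ab5 becomes Db5
A#4 becomes D#4
F#5 becomes B4
G4 becomes C4
A#4 becomes D#4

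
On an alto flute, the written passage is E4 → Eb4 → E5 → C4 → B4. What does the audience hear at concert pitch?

B3 Bb3 B4 G3 F#4

The alto flute sounds a perfect fourth below written, so transpose each written note down a perfect fourth.
E4 becomes B3
Eb4 becomes Bb3
E5 becomes B4
C4 becomes G3
B4 becomes F#4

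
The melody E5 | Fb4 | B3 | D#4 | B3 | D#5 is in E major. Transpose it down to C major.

C5 Dbb4 G3 B3 G3 B4

E major to C major down is a major third, so every note moves down by that interval.
E5 → C5
Fb4 → Dbb4
B3 → G3
D#4 → B3
B3 → G3
D#5 → B4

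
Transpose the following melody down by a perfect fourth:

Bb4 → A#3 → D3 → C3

Bb4 down a perfect fourth is F4.
A perfect fourth down from A#3 gives E#3.
D3: a fourth down reaches A, and 5 semitones makes it A2.
A perfect fourth down from C3 gives G2.

F4 E#3 A2 G2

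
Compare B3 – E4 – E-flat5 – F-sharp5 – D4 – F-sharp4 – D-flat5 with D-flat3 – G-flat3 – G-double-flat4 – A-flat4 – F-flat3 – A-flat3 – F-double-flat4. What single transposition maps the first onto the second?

down an augmented sixth

Take the first pair: B3 → Db3. B to D spans 6 letter names, so the interval is some kind of sixth.
Db3 to B3 is 10 semitones, which makes it an augmented sixth; the second version is lower, so the direction is down.
Checking another pair — Db5 → Fbb4 — gives the same interval.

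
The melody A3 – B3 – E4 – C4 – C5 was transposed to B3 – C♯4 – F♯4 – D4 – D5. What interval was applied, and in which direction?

up a major second

From A3 to B3 is 2 letter names — a second of some quality.
A3 to B3 is 2 semitones, which makes it a major second; the second version is higher, so the direction is up.
Checking another pair — C5 → D5 — gives the same interval.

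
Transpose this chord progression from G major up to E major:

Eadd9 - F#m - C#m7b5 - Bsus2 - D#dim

G major up to E major is a major sixth; each chord root moves by that interval while the quality stays the same.
Eadd9: root E up a major sixth → C#, giving C#add9.
F#m: root F# up a major sixth → D#, giving D#m.
C#m7b5: root C# up a major sixth → A#, giving A#m7b5.
Bsus2: root B up a major sixth → G#, giving G#sus2.
D#dim: root D# up a major sixth → B#, giving B#dim.

C#add9 D#m A#m7b5 G#sus2 B#dim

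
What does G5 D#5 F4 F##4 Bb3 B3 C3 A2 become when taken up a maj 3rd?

B5 F##5 A4 A##4 D4 D#4 E3 C#3

A major third up from G5 gives B5.
D#5: a third up reaches F, and 4 semitones makes it F##5.
A major third up from F4 gives A4.
A major third up from F##4 gives A##4.
Bb3 up a major third is D4.
B3: a third up reaches D, and 4 semitones makes it D#4.
C3 up a major third is E3.
A2: a third up reaches C, and 4 semitones makes it C#3.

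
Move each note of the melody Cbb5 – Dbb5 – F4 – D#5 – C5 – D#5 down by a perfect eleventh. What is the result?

Cbb5: an eleventh down reaches G, and 17 semitones makes it Gbb3.
Dbb5 down a perfect eleventh is Abb3.
F4: an eleventh down reaches C, and 17 semitones makes it C3.
A perfect eleventh down from D#5 gives A#3.
C5: an eleventh down reaches G, and 17 semitones makes it G3.
D#5 down a perfect eleventh is A#3.

Gbb3 Abb3 C3 A#3 G3 A#3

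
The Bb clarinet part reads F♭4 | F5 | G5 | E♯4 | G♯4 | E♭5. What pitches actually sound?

Ebb4 Eb5 F5 D#4 F#4 Db5

The Bb clarinet sounds a major second below written, so transpose each written note down a major second.
Fb4 becomes Ebb4
F5 becomes Eb5
G5 becomes F5
E#4 becomes D#4
G#4 becomes F#4
Eb5 becomes Db5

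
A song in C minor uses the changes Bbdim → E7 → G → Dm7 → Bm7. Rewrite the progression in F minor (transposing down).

Ebdim A7 C Gm7 Em7

C minor down to F minor is a perfect fifth; each chord root moves by that interval while the quality stays the same.
Bbdim: root Bb down a perfect fifth → Eb, giving Ebdim.
E7: root E down a perfect fifth → A, giving A7.
G: root G down a perfect fifth → C, giving C.
Dm7: root D down a perfect fifth → G, giving Gm7.
Bm7: root B down a perfect fifth → E, giving Em7.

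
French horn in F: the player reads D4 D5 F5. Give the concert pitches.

G3 G4 Bb4

The French horn in F sounds a perfect fifth below written, so transpose each written note down a perfect fifth.
D4 to G3
D5 to G4
F5 to Bb4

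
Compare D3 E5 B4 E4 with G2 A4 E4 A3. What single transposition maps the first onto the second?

down a perfect fifth

From D3 to G2 is 5 letter names — a fifth of some quality.
G2 to D3 is 7 semitones, which makes it a perfect fifth; the second version is lower, so the direction is down.
Checking another pair — E4 → A3 — gives the same interval.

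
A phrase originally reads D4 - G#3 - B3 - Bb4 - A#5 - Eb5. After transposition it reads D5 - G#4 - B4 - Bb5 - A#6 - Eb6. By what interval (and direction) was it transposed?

up a perfect octave

From D4 to D5 is 8 letter names — an octave of some quality.
D4 to D5 is 12 semitones, which makes it a perfect octave; the second version is higher, so the direction is up.
Checking another pair — Eb5 → Eb6 — gives the same interval.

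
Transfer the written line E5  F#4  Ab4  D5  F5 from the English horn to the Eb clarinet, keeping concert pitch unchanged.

First find concert pitch: the English horn sounds a perfect fifth below written, so E5 F#4 Ab4 D5 F5 sounds A4 B3 Db4 G4 Bb4.
Then write for Eb clarinet: it sounds a minor third above written, so the part must be a minor third below concert.
A4 → F#4
B3 → G#3
Db4 → Bb3
G4 → E4
Bb4 → G4

F#4 G#3 Bb3 E4 G4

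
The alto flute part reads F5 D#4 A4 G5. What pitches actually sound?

C5 A#3 E4 D5

The alto flute sounds a perfect fourth below written, so transpose each written note down a perfect fourth.
F5 to C5
D#4 to A#3
A4 to E4
G5 to D5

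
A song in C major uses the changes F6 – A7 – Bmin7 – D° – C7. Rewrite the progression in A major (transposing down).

C major down to A major is a minor third; each chord root moves by that interval while the quality stays the same.
F6: root F down a minor third → D, giving D6.
A7: root A down a minor third → F#, giving F#7.
Bmin7: root B down a minor third → G#, giving G#min7.
D°: root D down a minor third → B, giving B°.
C7: root C down a minor third → A, giving A7.

D6 F#7 G#min7 B° A7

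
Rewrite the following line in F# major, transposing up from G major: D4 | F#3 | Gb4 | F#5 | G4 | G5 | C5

G major to F# major up is a major seventh, so every note moves up by that interval.
D4 becomes C#5
F#3 becomes E#4
Gb4 becomes F5
F#5 becomes E#6
G4 becomes F#5
G5 becomes F#6
C5 becomes B5

C#5 E#4 F5 E#6 F#5 F#6 B5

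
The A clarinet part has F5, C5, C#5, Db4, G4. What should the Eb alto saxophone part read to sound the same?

B5 F#5 F##5 G4 C#5

First find concert pitch: the A clarinet sounds a minor third below written, so F5 C5 C#5 Db4 G4 sounds D5 A4 A#4 Bb3 E4.
Then write for Eb alto saxophone: it sounds a major sixth below written, so the part must be a major sixth above concert.
D5 → B5
A4 → F#5
A#4 → F##5
Bb3 → G4
E4 → C#5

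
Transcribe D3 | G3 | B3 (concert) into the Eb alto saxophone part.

B3 E4 G#4

Written C4 sounds as Eb3 on the Eb alto saxophone, so concert pitches are written a major sixth up.
D3 -> B3
G3 -> E4
B3 -> G#4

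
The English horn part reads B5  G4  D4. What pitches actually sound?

Written C4 on the English horn sounds as F3, a perfect fifth lower; apply that shift to every note.
B5 → E5
G4 → C4
D4 → G3

E5 C4 G3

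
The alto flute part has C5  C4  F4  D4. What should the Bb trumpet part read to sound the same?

A4 A3 D4 B3

First find concert pitch: the alto flute sounds a perfect fourth below written, so C5 C4 F4 D4 sounds G4 G3 C4 A3.
Then write for Bb trumpet: it sounds a major second below written, so the part must be a major second above concert.
G4 → A4
G3 → A3
C4 → D4
A3 → B3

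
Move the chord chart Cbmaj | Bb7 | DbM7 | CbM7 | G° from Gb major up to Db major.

Gbmaj F7 AbM7 GbM7 D°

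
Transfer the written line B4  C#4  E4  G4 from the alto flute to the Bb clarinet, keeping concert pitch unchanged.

First find concert pitch: the alto flute sounds a perfect fourth below written, so B4 C#4 E4 G4 sounds F#4 G#3 B3 D4.
Then write for Bb clarinet: it sounds a major second below written, so the part must be a major second above concert.
F#4 → G#4
G#3 → A#3
B3 → C#4
D4 → E4

G#4 A#3 C#4 E4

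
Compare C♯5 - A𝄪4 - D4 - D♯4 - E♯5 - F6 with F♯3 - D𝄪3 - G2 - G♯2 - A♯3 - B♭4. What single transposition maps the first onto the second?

down a perfect twelfth

From C#5 to F#3 is 12 letter names — a twelfth of some quality.
F#3 to C#5 is 19 semitones, which makes it a perfect twelfth; the second version is lower, so the direction is down.
Checking another pair — F6 → Bb4 — gives the same interval.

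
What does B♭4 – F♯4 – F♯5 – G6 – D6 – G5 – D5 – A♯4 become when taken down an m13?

D3 A#2 A#3 B4 F#4 B3 F#3 C##3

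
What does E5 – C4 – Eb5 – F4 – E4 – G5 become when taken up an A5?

B#5 G#4 B5 C#5 B#4 D#6

E5: a fifth up reaches B, and 8 semitones makes it B#5.
An augmented fifth up from C4 gives G#4.
Eb5 up an augmented fifth is B5.
F4 up an augmented fifth is C#5.
E4: a fifth up reaches B, and 8 semitones makes it B#4.
G5: a fifth up reaches D, and 8 semitones makes it D#6.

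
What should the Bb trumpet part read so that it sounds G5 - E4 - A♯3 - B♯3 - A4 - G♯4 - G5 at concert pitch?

A5 F#4 B#3 C##4 B4 A#4 A5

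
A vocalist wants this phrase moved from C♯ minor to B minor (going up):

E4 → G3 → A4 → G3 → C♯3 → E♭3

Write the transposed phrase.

D5 F4 G5 F4 B3 Db4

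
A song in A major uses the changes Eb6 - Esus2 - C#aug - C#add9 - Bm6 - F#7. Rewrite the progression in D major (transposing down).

A major down to D major is a perfect fifth; each chord root moves by that interval while the quality stays the same.
Eb6: root Eb down a perfect fifth → Ab, giving Ab6.
Esus2: root E down a perfect fifth → A, giving Asus2.
C#aug: root C# down a perfect fifth → F#, giving F#aug.
C#add9: root C# down a perfect fifth → F#, giving F#add9.
Bm6: root B down a perfect fifth → E, giving Em6.
F#7: root F# down a perfect fifth → B, giving B7.

Ab6 Asus2 F#aug F#add9 Em6 B7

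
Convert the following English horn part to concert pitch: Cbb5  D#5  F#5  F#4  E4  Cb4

Fbb4 G#4 B4 B3 A3 Fb3

Written C4 on the English horn sounds as F3, a perfect fifth lower; apply that shift to every note.
Cbb5 → Fbb4
D#5 → G#4
F#5 → B4
F#4 → B3
E4 → A3
Cb4 → Fb3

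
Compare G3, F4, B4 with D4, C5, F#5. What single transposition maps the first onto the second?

From G3 to D4 is 5 letter names — a fifth of some quality.
G3 to D4 is 7 semitones, which makes it a perfect fifth; the second version is higher, so the direction is up.
Checking another pair — B4 → F#5 — gives the same interval.

up a perfect fifth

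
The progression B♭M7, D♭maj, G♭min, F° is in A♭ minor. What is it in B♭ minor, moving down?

CM7 Ebmaj Abmin G°

A♭ minor down to B♭ minor is a minor seventh; each chord root moves by that interval while the quality stays the same.
B♭M7: root B♭ down a minor seventh → C, giving CM7.
D♭maj: root D♭ down a minor seventh → Eb, giving Ebmaj.
G♭min: root G♭ down a minor seventh → Ab, giving Abmin.
F°: root F down a minor seventh → G, giving G°.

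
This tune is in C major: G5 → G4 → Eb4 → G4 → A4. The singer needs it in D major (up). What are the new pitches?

A5 A4 F4 A4 B4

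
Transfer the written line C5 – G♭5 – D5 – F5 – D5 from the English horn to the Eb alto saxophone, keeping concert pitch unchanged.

D5 Ab5 E5 G5 E5

First find concert pitch: the English horn sounds a perfect fifth below written, so C5 G♭5 D5 F5 D5 sounds F4 Cb5 G4 Bb4 G4.
Then write for Eb alto saxophone: it sounds a major sixth below written, so the part must be a major sixth above concert.
F4 → D5
Cb5 → Ab5
G4 → E5
Bb4 → G5
G4 → E5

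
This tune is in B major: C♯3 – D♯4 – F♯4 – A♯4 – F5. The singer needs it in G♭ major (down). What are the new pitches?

Ab2 Bb3 Db4 F4 Dbb5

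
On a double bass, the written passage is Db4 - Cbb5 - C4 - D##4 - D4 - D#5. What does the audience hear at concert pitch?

The double bass sounds a perfect octave below written, so transpose each written note down a perfect octave.
Db4 -> Db3
Cbb5 -> Cbb4
C4 -> C3
D##4 -> D##3
D4 -> D3
D#5 -> D#4

Db3 Cbb4 C3 D##3 D3 D#4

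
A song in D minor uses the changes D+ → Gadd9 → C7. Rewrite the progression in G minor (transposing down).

G+ Cadd9 F7

D minor down to G minor is a perfect fifth; each chord root moves by that interval while the quality stays the same.
D+: root D down a perfect fifth → G, giving G+.
Gadd9: root G down a perfect fifth → C, giving Cadd9.
C7: root C down a perfect fifth → F, giving F7.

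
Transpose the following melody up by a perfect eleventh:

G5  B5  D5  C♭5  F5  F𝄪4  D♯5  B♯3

C7 E7 G6 Fb6 Bb6 B#5 G#6 E#5

G5 → C7
B5 → E7
D5 → G6
Cb5 → Fb6
F5 → Bb6
F##4 → B#5
D#5 → G#6
B#3 → E#5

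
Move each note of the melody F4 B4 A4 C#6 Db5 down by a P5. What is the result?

F4: a fifth down reaches B, and 7 semitones makes it Bb3.
A perfect fifth down from B4 gives E4.
A perfect fifth down from A4 gives D4.
C#6: a fifth down reaches F, and 7 semitones makes it F#5.
Db5 down a perfect fifth is Gb4.

Bb3 E4 D4 F#5 Gb4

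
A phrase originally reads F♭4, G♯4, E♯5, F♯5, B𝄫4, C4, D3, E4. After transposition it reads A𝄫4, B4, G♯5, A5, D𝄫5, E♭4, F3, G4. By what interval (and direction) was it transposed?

up a minor third

Take the first pair: Fb4 → Abb4. F to A spans 3 letter names, so the interval is some kind of third.
Fb4 to Abb4 is 3 semitones, which makes it a minor third; the second version is higher, so the direction is up.
Checking another pair — E4 → G4 — gives the same interval.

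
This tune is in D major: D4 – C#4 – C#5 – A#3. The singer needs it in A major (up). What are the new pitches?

A4 G#4 G#5 E#4

From D up to A is a perfect fifth; apply that to each pitch.
D4 -> A4
C#4 -> G#4
C#5 -> G#5
A#3 -> E#4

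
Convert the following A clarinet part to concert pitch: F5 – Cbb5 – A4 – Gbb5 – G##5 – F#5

Written C4 on the A clarinet sounds as A3, a minor third lower; apply that shift to every note.
F5 → D5
Cbb5 → Abb4
A4 → F#4
Gbb5 → Ebb5
G##5 → E##5
F#5 → D#5

D5 Abb4 F#4 Ebb5 E##5 D#5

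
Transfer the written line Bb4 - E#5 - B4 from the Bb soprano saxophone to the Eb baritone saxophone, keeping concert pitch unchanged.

F6 B#6 F#6

First find concert pitch: the Bb soprano saxophone sounds a major second below written, so Bb4 E#5 B4 sounds Ab4 D#5 A4.
Then write for Eb baritone saxophone: it sounds a major thirteenth below written, so the part must be a major thirteenth above concert.
Ab4 → F6
D#5 → B#6
A4 → F#6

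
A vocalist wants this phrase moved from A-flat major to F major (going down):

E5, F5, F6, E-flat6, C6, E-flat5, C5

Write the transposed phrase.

C#5 D5 D6 C6 A5 C5 A4

A-flat major to F major down is a minor third, so every note moves down by that interval.
E5 gives C#5
F5 gives D5
F6 gives D6
Eb6 gives C6
C6 gives A5
Eb5 gives C5
C5 gives A4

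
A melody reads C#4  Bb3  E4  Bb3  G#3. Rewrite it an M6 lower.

C#4 becomes E3
Bb3 becomes Db3
E4 becomes G3
Bb3 becomes Db3
G#3 becomes B2

E3 Db3 G3 Db3 B2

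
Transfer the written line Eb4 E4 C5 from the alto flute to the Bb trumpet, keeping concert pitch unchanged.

C4 C#4 A4

First find concert pitch: the alto flute sounds a perfect fourth below written, so Eb4 E4 C5 sounds Bb3 B3 G4.
Then write for Bb trumpet: it sounds a major second below written, so the part must be a major second above concert.
Bb3 → C4
B3 → C#4
G4 → A4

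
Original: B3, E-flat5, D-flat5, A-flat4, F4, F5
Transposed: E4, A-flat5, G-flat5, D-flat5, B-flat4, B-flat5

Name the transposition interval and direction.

Take the first pair: B3 → E4. B to E spans 4 letter names, so the interval is some kind of fourth.
B3 to E4 is 5 semitones, which makes it a perfect fourth; the second version is higher, so the direction is up.
Checking another pair — F5 → Bb5 — gives the same interval.

up a perfect fourth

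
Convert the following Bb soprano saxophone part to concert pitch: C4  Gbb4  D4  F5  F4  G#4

Bb3 Fbb4 C4 Eb5 Eb4 F#4

Written C4 on the Bb soprano saxophone sounds as Bb3, a major second lower; apply that shift to every note.
C4 -> Bb3
Gbb4 -> Fbb4
D4 -> C4
F5 -> Eb5
F4 -> Eb4
G#4 -> F#4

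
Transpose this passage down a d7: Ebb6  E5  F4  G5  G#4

Ebb6 → F5
E5 → F##4
F4 → G#3
G5 → A#4
G#4 → A##3

F5 F##4 G#3 A#4 A##3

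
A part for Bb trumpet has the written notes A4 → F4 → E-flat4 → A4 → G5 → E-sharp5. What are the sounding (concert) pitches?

G4 Eb4 Db4 G4 F5 D#5

Written C4 on the Bb trumpet sounds as Bb3, a major second lower; apply that shift to every note.
A4 becomes G4
F4 becomes Eb4
Eb4 becomes Db4
A4 becomes G4
G5 becomes F5
E#5 becomes D#5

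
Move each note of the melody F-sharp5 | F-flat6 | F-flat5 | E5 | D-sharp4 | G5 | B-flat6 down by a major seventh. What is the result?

F#5 to G4
Fb6 to Gbb5
Fb5 to Gbb4
E5 to F4
D#4 to E3
G5 to Ab4
Bb6 to Cb6

G4 Gbb5 Gbb4 F4 E3 Ab4 Cb6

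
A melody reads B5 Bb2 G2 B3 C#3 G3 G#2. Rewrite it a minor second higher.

C6 Cb3 Ab2 C4 D3 Ab3 A2

B5 → C6
Bb2 → Cb3
G2 → Ab2
B3 → C4
C#3 → D3
G3 → Ab3
G#2 → A2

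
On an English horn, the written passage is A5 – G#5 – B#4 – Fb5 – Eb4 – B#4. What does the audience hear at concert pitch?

D5 C#5 E#4 Bbb4 Ab3 E#4

Written C4 on the English horn sounds as F3, a perfect fifth lower; apply that shift to every note.
A5 becomes D5
G#5 becomes C#5
B#4 becomes E#4
Fb5 becomes Bbb4
Eb4 becomes Ab3
B#4 becomes E#4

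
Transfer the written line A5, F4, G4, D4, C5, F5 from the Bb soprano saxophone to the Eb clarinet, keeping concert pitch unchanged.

First find concert pitch: the Bb soprano saxophone sounds a major second below written, so A5 F4 G4 D4 C5 F5 sounds G5 Eb4 F4 C4 Bb4 Eb5.
Then write for Eb clarinet: it sounds a minor third above written, so the part must be a minor third below concert.
G5 → E5
Eb4 → C4
F4 → D4
C4 → A3
Bb4 → G4
Eb5 → C5

E5 C4 D4 A3 G4 C5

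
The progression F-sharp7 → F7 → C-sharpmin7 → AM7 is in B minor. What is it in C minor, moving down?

B minor down to C minor is a major seventh; each chord root moves by that interval while the quality stays the same.
F-sharp7: root F-sharp down a major seventh → G, giving G7.
F7: root F down a major seventh → Gb, giving Gb7.
C-sharpmin7: root C-sharp down a major seventh → D, giving Dmin7.
AM7: root A down a major seventh → Bb, giving BbM7.

G7 Gb7 Dmin7 BbM7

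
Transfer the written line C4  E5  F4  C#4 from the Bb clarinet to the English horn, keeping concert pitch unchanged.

F4 A5 Bb4 F#4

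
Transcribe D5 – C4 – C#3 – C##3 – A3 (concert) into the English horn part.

A5 G4 G#3 G##3 E4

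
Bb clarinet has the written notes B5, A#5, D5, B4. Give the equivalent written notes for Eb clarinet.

F#5 E#5 A4 F#4

First find concert pitch: the Bb clarinet sounds a major second below written, so B5 A#5 D5 B4 sounds A5 G#5 C5 A4.
Then write for Eb clarinet: it sounds a minor third above written, so the part must be a minor third below concert.
A5 → F#5
G#5 → E#5
C5 → A4
A4 → F#4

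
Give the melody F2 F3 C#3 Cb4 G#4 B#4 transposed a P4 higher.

F2 to Bb2
F3 to Bb3
C#3 to F#3
Cb4 to Fb4
G#4 to C#5
B#4 to E#5

Bb2 Bb3 F#3 Fb4 C#5 E#5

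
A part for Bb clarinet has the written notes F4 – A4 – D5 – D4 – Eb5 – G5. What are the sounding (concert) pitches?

The Bb clarinet sounds a major second below written, so transpose each written note down a major second.
F4 to Eb4
A4 to G4
D5 to C5
D4 to C4
Eb5 to Db5
G5 to F5

Eb4 G4 C5 C4 Db5 F5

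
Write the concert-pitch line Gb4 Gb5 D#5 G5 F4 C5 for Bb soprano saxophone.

Ab4 Ab5 E#5 A5 G4 D5

The Bb soprano saxophone sounds a major second below written, so the written part must be a major second above concert — transpose each note up.
Gb4 -> Ab4
Gb5 -> Ab5
D#5 -> E#5
G5 -> A5
F4 -> G4
C5 -> D5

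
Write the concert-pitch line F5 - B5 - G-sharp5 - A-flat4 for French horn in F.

C6 F#6 D#6 Eb5

The French horn in F sounds a perfect fifth below written, so the written part must be a perfect fifth above concert — transpose each note up.
F5 gives C6
B5 gives F#6
G#5 gives D#6
Ab4 gives Eb5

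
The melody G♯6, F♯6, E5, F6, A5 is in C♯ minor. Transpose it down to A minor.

E6 D6 C5 Db6 F5

C♯ minor to A minor down is a major third, so every note moves down by that interval.
G#6 becomes E6
F#6 becomes D6
E5 becomes C5
F6 becomes Db6
A5 becomes F5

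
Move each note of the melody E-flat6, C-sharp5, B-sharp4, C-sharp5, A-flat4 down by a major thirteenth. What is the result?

Gb4 E3 D#3 E3 Cb3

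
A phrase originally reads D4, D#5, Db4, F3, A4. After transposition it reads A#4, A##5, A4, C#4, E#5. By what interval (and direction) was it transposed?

up an augmented fifth

From D4 to A#4 is 5 letter names — a fifth of some quality.
D4 to A#4 is 8 semitones, which makes it an augmented fifth; the second version is higher, so the direction is up.
Checking another pair — A4 → E#5 — gives the same interval.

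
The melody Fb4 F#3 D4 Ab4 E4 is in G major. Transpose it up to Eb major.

Dbb5 D4 Bb4 Fb5 C5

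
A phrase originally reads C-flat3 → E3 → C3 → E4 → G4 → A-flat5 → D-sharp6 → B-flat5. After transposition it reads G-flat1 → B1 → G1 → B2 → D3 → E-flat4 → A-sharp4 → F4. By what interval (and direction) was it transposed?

From Cb3 to Gb1 is 11 letter names — an eleventh of some quality.
Gb1 to Cb3 is 17 semitones, which makes it a perfect eleventh; the second version is lower, so the direction is down.
Checking another pair — Bb5 → F4 — gives the same interval.

down a perfect eleventh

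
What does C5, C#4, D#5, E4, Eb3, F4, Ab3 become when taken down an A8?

C5 gives Cb4
C#4 gives C3
D#5 gives D4
E4 gives Eb3
Eb3 gives Ebb2
F4 gives Fb3
Ab3 gives Abb2

Cb4 C3 D4 Eb3 Ebb2 Fb3 Abb2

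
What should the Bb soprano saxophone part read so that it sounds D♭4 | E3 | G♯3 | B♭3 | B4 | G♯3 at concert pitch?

Eb4 F#3 A#3 C4 C#5 A#3

Written C4 sounds as Bb3 on the Bb soprano saxophone, so concert pitches are written a major second up.
Db4 -> Eb4
E3 -> F#3
G#3 -> A#3
Bb3 -> C4
B4 -> C#5
G#3 -> A#3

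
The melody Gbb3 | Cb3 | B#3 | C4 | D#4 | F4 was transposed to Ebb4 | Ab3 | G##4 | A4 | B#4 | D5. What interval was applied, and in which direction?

Take the first pair: Gbb3 → Ebb4. G to E spans 6 letter names, so the interval is some kind of sixth.
Gbb3 to Ebb4 is 9 semitones, which makes it a major sixth; the second version is higher, so the direction is up.
Checking another pair — F4 → D5 — gives the same interval.

up a major sixth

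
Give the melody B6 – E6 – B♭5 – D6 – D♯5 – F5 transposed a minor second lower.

A#6 D#6 A5 C#6 C##5 E5

A minor second down from B6 gives A#6.
A minor second down from E6 gives D#6.
Bb5: a second down reaches A, and 1 semitone makes it A5.
D6: a second down reaches C, and 1 semitone makes it C#6.
A minor second down from D#5 gives C##5.
A minor second down from F5 gives E5.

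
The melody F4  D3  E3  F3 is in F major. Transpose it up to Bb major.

Bb4 G3 A3 Bb3

From F up to Bb is a perfect fourth; apply that to each pitch.
F4 becomes Bb4
D3 becomes G3
E3 becomes A3
F3 becomes Bb3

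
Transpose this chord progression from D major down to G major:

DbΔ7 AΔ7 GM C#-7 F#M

GbΔ7 DΔ7 CM F#-7 BM

D major down to G major is a perfect fifth; each chord root moves by that interval while the quality stays the same.
DbΔ7: root Db down a perfect fifth → Gb, giving GbΔ7.
AΔ7: root A down a perfect fifth → D, giving DΔ7.
GM: root G down a perfect fifth → C, giving CM.
C#-7: root C# down a perfect fifth → F#, giving F#-7.
F#M: root F# down a perfect fifth → B, giving BM.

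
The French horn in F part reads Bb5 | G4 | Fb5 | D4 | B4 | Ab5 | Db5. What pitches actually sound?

Eb5 C4 Bbb4 G3 E4 Db5 Gb4

The French horn in F sounds a perfect fifth below written, so transpose each written note down a perfect fifth.
Bb5 -> Eb5
G4 -> C4
Fb5 -> Bbb4
D4 -> G3
B4 -> E4
Ab5 -> Db5
Db5 -> Gb4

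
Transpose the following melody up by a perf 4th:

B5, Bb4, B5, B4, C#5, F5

B5 gives E6
Bb4 gives Eb5
B5 gives E6
B4 gives E5
C#5 gives F#5
F5 gives Bb5

E6 Eb5 E6 E5 F#5 Bb5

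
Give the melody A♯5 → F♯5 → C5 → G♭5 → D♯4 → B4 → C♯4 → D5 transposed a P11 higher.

A perfect eleventh up from A#5 gives D#7.
F#5 up a perfect eleventh is B6.
C5 up a perfect eleventh is F6.
Gb5 up a perfect eleventh is Cb7.
D#4 up a perfect eleventh is G#5.
B4 up a perfect eleventh is E6.
C#4: an eleventh up reaches F, and 17 semitones makes it F#5.
D5 up a perfect eleventh is G6.

D#7 B6 F6 Cb7 G#5 E6 F#5 G6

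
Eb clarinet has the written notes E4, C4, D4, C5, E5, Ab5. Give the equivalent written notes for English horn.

First find concert pitch: the Eb clarinet sounds a minor third above written, so E4 C4 D4 C5 E5 Ab5 sounds G4 Eb4 F4 Eb5 G5 Cb6.
Then write for English horn: it sounds a perfect fifth below written, so the part must be a perfect fifth above concert.
G4 → D5
Eb4 → Bb4
F4 → C5
Eb5 → Bb5
G5 → D6
Cb6 → Gb6

D5 Bb4 C5 Bb5 D6 Gb6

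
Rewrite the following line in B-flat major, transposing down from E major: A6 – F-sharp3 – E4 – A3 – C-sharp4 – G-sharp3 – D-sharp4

Eb6 C3 Bb3 Eb3 G3 D3 A3

E major to B-flat major down is an augmented fourth, so every note moves down by that interval.
A6 to Eb6
F#3 to C3
E4 to Bb3
A3 to Eb3
C#4 to G3
G#3 to D3
D#4 to A3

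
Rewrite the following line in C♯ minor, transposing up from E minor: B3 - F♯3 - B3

From E up to C♯ is a major sixth; apply that to each pitch.
B3 becomes G#4
F#3 becomes D#4
B3 becomes G#4

G#4 D#4 G#4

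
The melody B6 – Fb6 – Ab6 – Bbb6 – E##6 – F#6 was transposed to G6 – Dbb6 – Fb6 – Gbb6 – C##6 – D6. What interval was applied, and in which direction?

Take the first pair: B6 → G6. B to G spans 3 letter names, so the interval is some kind of third.
G6 to B6 is 4 semitones, which makes it a major third; the second version is lower, so the direction is down.
Checking another pair — F#6 → D6 — gives the same interval.

down a major third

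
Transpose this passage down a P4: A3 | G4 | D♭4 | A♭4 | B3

A perfect fourth down from A3 gives E3.
G4: a fourth down reaches D, and 5 semitones makes it D4.
Db4 down a perfect fourth is Ab3.
Ab4 down a perfect fourth is Eb4.
A perfect fourth down from B3 gives F#3.

E3 D4 Ab3 Eb4 F#3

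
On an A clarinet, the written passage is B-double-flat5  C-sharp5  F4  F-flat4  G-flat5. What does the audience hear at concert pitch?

The A clarinet sounds a minor third below written, so transpose each written note down a minor third.
Bbb5 becomes Gb5
C#5 becomes A#4
F4 becomes D4
Fb4 becomes Db4
Gb5 becomes Eb5

Gb5 A#4 D4 Db4 Eb5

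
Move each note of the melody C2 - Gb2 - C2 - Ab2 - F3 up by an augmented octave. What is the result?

C2: an octave up reaches C, and 13 semitones makes it C#3.
An augmented octave up from Gb2 gives G3.
An augmented octave up from C2 gives C#3.
Ab2: an octave up reaches A, and 13 semitones makes it A3.
F3: an octave up reaches F, and 13 semitones makes it F#4.

C#3 G3 C#3 A3 F#4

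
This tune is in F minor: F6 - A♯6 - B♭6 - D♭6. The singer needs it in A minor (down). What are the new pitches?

A5 C##6 D6 F5

F minor to A minor down is a minor sixth, so every note moves down by that interval.
F6 -> A5
A#6 -> C##6
Bb6 -> D6
Db6 -> F5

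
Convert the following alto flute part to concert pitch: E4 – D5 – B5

Written C4 on the alto flute sounds as G3, a perfect fourth lower; apply that shift to every note.
E4 to B3
D5 to A4
B5 to F#5

B3 A4 F#5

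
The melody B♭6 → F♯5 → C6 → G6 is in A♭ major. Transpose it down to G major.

A6 E#5 B5 F#6

A♭ major to G major down is a minor second, so every note moves down by that interval.
Bb6 to A6
F#5 to E#5
C6 to B5
G6 to F#6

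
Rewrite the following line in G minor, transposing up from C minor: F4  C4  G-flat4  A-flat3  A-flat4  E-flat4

From C up to G is a perfect fifth; apply that to each pitch.
F4 to C5
C4 to G4
Gb4 to Db5
Ab3 to Eb4
Ab4 to Eb5
Eb4 to Bb4

C5 G4 Db5 Eb4 Eb5 Bb4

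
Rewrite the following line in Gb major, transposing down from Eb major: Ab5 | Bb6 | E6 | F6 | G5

Cb5 Db6 G5 Ab5 Bb4

From Eb down to Gb is a major sixth; apply that to each pitch.
Ab5 gives Cb5
Bb6 gives Db6
E6 gives G5
F6 gives Ab5
G5 gives Bb4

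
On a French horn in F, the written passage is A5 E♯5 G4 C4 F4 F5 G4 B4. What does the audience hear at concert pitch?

Written C4 on the French horn in F sounds as F3, a perfect fifth lower; apply that shift to every note.
A5 gives D5
E#5 gives A#4
G4 gives C4
C4 gives F3
F4 gives Bb3
F5 gives Bb4
G4 gives C4
B4 gives E4

D5 A#4 C4 F3 Bb3 Bb4 C4 E4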